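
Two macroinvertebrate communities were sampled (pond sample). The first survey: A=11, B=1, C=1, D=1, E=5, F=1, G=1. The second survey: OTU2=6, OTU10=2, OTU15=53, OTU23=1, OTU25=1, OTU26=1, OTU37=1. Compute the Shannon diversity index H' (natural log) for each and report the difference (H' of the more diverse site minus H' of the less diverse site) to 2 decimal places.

The first survey: N=21, proportions 0.5238, 0.0476, 0.0476, 0.0476, 0.2381, 0.0476, 0.0476, giving H' = 1.4053 (working shown to 4 dp, full precision carried).
The second survey: N=65, proportions 0.0923, 0.0308, 0.8154, 0.0154, 0.0154, 0.0154, 0.0154, giving H' = 0.7504.
Difference = |1.4053 − 0.7504| = 0.6549, i.e. 0.65 to 2 decimal places.

0.65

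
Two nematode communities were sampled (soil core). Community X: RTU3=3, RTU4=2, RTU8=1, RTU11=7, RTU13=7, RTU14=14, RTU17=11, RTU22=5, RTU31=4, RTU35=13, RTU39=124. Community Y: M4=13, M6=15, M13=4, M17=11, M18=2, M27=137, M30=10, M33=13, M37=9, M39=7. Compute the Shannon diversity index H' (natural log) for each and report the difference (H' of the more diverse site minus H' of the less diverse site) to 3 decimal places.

0.078

Community X: N=191, proportions 0.01571, 0.01047, 0.00524, 0.03665, 0.03665, 0.0733, 0.05759, 0.02618, 0.02094, 0.06806, 0.64921, giving H' = 1.37845 (working shown to 5 dp, full precision carried).
Community Y: N=221, proportions 0.05882, 0.06787, 0.0181, 0.04977, 0.00905, 0.61991, 0.04525, 0.05882, 0.04072, 0.03167, giving H' = 1.45664.
Difference = |1.37845 − 1.45664| = 0.07819, i.e. 0.078 to 3 decimal places.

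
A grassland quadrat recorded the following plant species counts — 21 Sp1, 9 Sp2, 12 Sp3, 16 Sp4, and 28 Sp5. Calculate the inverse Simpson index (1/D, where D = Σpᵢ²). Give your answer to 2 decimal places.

Total N = 21+9+12+16+28 = 86, so the proportions are 0.244186, 0.104651, 0.139535, 0.186047, 0.325581 (working shown to 6 dp, full precision carried).
D = 0.244186² + 0.104651² + 0.139535² + 0.186047² + 0.325581² = 0.059627 + 0.010952 + 0.019470 + 0.034613 + 0.106003 = 0.230665.
So 1/D = 4.3353, i.e. 4.34 to 2 decimal places.

4.34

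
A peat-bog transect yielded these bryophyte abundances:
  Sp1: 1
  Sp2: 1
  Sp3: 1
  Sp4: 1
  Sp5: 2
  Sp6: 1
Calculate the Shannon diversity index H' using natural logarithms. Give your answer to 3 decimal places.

1.748

Total N = 1+1+1+1+2+1 = 7, so the proportions are 0.14286, 0.14286, 0.14286, 0.14286, 0.28571, 0.14286 (working shown to 5 dp, full precision carried).
Each pᵢ ln pᵢ term: 0.14286×(-1.94591)=-0.27799, 0.14286×(-1.94591)=-0.27799, 0.14286×(-1.94591)=-0.27799, 0.14286×(-1.94591)=-0.27799, 0.28571×(-1.25276)=-0.35793, 0.14286×(-1.94591)=-0.27799.
Sum = -1.74787, so H' = 1.748.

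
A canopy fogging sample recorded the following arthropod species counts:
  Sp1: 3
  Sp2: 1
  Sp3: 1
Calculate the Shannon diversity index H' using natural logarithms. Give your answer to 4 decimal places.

Total N = 3+1+1 = 5, so the proportions are 0.6, 0.2, 0.2 (working shown to 6 dp, full precision carried).
Each pᵢ ln pᵢ term: 0.6×(-0.510826)=-0.306495, 0.2×(-1.609438)=-0.321888, 0.2×(-1.609438)=-0.321888.
Sum = -0.950271, so H' = 0.9503.

0.9503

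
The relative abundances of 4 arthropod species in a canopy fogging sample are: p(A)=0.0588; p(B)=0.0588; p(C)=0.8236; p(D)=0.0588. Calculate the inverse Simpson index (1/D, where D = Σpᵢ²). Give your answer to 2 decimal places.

D = 0.0588² + 0.0588² + 0.8236² + 0.0588² = 0.00346 + 0.00346 + 0.67832 + 0.00346 = 0.68869 (working shown to 5 dp, full precision carried).
So 1/D = 1.4520, i.e. 1.45 to 2 decimal places.

1.45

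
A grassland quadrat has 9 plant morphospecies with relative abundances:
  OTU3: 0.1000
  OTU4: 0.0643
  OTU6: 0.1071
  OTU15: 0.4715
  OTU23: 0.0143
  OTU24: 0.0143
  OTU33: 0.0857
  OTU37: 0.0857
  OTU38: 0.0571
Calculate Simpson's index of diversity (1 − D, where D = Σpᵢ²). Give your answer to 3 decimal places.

0.734

D = 0.1² + 0.0643² + 0.1071² + 0.4715² + 0.0143² + 0.0143² + 0.0857² + 0.0857² + 0.0571² = 0.01000 + 0.00413 + 0.01147 + 0.22231 + 0.00020 + 0.00020 + 0.00734 + 0.00734 + 0.00326 = 0.26628 (working shown to 5 dp, full precision carried).
So 1 − D = 0.73372, i.e. 0.734 to 3 decimal places.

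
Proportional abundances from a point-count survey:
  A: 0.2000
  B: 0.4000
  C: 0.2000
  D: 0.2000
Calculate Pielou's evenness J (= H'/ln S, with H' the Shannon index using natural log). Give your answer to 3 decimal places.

H' = −Σ pᵢ ln pᵢ = −((-0.32189) + (-0.36652) + (-0.32189) + (-0.32189)) = 1.33218 (working shown to 5 dp, full precision carried).
With S = 4 species, ln S = 1.38629, so J = 1.33218/1.38629 = 0.96096, i.e. 0.961 to 3 decimal places.

0.961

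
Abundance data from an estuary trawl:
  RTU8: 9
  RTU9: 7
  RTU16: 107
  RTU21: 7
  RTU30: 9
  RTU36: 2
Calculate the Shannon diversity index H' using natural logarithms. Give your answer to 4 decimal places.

0.9192

Total N = 9+7+107+7+9+2 = 141, so the proportions are 0.06383, 0.049645, 0.758865, 0.049645, 0.06383, 0.014184 (working shown to 6 dp, full precision carried).
Each pᵢ ln pᵢ term: 0.06383×(-2.751535)=-0.175630, 0.049645×(-3.002850)=-0.149078, 0.758865×(-0.275931)=-0.209394, 0.049645×(-3.002850)=-0.149078, 0.06383×(-2.751535)=-0.175630, 0.014184×(-4.255613)=-0.060363.
Sum = -0.919173, so H' = 0.9192.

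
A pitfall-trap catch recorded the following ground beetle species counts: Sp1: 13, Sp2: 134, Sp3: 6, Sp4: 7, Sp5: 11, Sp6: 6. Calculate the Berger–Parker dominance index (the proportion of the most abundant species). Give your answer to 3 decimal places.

Total N = 13+134+6+7+11+6 = 177, so the proportions are 0.07345, 0.75706, 0.0339, 0.03955, 0.06215, 0.0339 (working shown to 5 dp, full precision carried).
The largest proportion is 0.75706, i.e. d = 0.757 to 3 decimal places.

0.757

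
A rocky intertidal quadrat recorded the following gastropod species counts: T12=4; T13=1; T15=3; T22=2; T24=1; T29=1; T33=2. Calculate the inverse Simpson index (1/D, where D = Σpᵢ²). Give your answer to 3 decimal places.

Total N = 4+1+3+2+1+1+2 = 14, so the proportions are 0.2857143, 0.0714286, 0.2142857, 0.1428571, 0.0714286, 0.0714286, 0.1428571 (working shown to 7 dp, full precision carried).
D = 0.2857143² + 0.0714286² + 0.2142857² + 0.1428571² + 0.0714286² + 0.0714286² + 0.1428571² = 0.0816327 + 0.0051020 + 0.0459184 + 0.0204082 + 0.0051020 + 0.0051020 + 0.0204082 = 0.1836735.
So 1/D = 5.44444, i.e. 5.444 to 3 decimal places.

5.444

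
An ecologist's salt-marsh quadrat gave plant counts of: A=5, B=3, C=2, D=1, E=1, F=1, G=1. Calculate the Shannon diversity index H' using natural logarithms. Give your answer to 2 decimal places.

1.73

Total N = 5+3+2+1+1+1+1 = 14, so the proportions are 0.3571, 0.2143, 0.1429, 0.0714, 0.0714, 0.0714, 0.0714 (working shown to 4 dp, full precision carried).
Each pᵢ ln pᵢ term: 0.3571×(-1.0296)=-0.3677, 0.2143×(-1.5404)=-0.3301, 0.1429×(-1.9459)=-0.2780, 0.0714×(-2.6391)=-0.1885, 0.0714×(-2.6391)=-0.1885, 0.0714×(-2.6391)=-0.1885, 0.0714×(-2.6391)=-0.1885.
Sum = -1.7298, so H' = 1.73.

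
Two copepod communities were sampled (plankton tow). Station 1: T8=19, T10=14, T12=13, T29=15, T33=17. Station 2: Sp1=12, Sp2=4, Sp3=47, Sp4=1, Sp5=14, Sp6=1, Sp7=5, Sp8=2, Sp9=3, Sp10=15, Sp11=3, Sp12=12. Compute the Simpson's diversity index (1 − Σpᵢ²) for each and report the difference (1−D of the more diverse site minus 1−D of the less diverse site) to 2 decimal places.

0.01

Station 1: N=78, proportions 0.2436, 0.1795, 0.1667, 0.1923, 0.2179, giving 1−D = 0.7962 (working shown to 4 dp, full precision carried).
Station 2: N=119, proportions 0.1008, 0.0336, 0.395, 0.0084, 0.1176, 0.0084, 0.042, 0.0168, 0.0252, 0.1261, 0.0252, 0.1008, giving 1−D = 0.7894.
Difference = |0.7962 − 0.7894| = 0.0068, i.e. 0.01 to 2 decimal places.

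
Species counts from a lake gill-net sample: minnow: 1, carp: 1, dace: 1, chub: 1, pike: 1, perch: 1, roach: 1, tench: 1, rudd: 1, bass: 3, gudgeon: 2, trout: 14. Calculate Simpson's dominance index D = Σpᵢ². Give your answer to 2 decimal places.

0.28

Total N = 1+1+1+1+1+1+1+1+1+3+2+14 = 28, so the proportions are 0.0357, 0.0357, 0.0357, 0.0357, 0.0357, 0.0357, 0.0357, 0.0357, 0.0357, 0.1071, 0.0714, 0.5 (working shown to 4 dp, full precision carried).
D = 0.0357² + 0.0357² + 0.0357² + 0.0357² + 0.0357² + 0.0357² + 0.0357² + 0.0357² + 0.0357² + 0.1071² + 0.0714² + 0.5² = 0.0013 + 0.0013 + 0.0013 + 0.0013 + 0.0013 + 0.0013 + 0.0013 + 0.0013 + 0.0013 + 0.0115 + 0.0051 + 0.2500 = 0.2781.
To 2 decimal places, D = 0.28.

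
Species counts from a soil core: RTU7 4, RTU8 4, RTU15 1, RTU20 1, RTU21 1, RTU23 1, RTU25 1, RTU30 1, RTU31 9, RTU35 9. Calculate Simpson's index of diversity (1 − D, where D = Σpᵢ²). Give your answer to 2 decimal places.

Total N = 4+4+1+1+1+1+1+1+9+9 = 32, so the proportions are 0.125, 0.125, 0.0312, 0.0312, 0.0312, 0.0312, 0.0312, 0.0312, 0.2812, 0.2812 (working shown to 4 dp, full precision carried).
D = 0.125² + 0.125² + 0.0312² + 0.0312² + 0.0312² + 0.0312² + 0.0312² + 0.0312² + 0.2812² + 0.2812² = 0.0156 + 0.0156 + 0.0010 + 0.0010 + 0.0010 + 0.0010 + 0.0010 + 0.0010 + 0.0791 + 0.0791 = 0.1953.
So 1 − D = 0.8047, i.e. 0.80 to 2 decimal places.

0.80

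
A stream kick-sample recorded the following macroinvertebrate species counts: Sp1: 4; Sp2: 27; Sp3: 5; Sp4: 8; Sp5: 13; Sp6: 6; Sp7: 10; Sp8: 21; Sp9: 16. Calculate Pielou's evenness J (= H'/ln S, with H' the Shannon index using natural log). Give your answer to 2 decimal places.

Total N = 4+27+5+8+13+6+10+21+16 = 110, so the proportions are 0.0364, 0.2455, 0.0455, 0.0727, 0.1182, 0.0545, 0.0909, 0.1909, 0.1455 (working shown to 4 dp, full precision carried).
H' = −Σ pᵢ ln pᵢ = −((-0.1205) + (-0.3448) + (-0.1405) + (-0.1906) + (-0.2524) + (-0.1587) + (-0.2180) + (-0.3161) + (-0.2804)) = 2.0220.
With S = 9 species, ln S = 2.1972, so J = 2.0220/2.1972 = 0.9203, i.e. 0.92 to 2 decimal places.

0.92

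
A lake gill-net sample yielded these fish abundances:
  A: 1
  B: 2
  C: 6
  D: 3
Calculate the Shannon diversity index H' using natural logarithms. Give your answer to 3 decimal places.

1.199

Total N = 1+2+6+3 = 12, so the proportions are 0.08333, 0.16667, 0.5, 0.25 (working shown to 5 dp, full precision carried).
Each pᵢ ln pᵢ term: 0.08333×(-2.48491)=-0.20708, 0.16667×(-1.79176)=-0.29863, 0.5×(-0.69315)=-0.34657, 0.25×(-1.38629)=-0.34657.
Sum = -1.19885, so H' = 1.199.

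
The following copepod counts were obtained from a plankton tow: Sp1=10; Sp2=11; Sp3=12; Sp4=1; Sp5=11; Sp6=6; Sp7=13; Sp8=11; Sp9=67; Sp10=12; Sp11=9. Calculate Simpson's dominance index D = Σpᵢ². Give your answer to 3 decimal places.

Total N = 10+11+12+1+11+6+13+11+67+12+9 = 163, so the proportions are 0.06135, 0.06748, 0.07362, 0.00613, 0.06748, 0.03681, 0.07975, 0.06748, 0.41104, 0.07362, 0.05521 (working shown to 5 dp, full precision carried).
D = 0.06135² + 0.06748² + 0.07362² + 0.00613² + 0.06748² + 0.03681² + 0.07975² + 0.06748² + 0.41104² + 0.07362² + 0.05521² = 0.00376 + 0.00455 + 0.00542 + 0.00004 + 0.00455 + 0.00135 + 0.00636 + 0.00455 + 0.16896 + 0.00542 + 0.00305 = 0.20802.
To 3 decimal places, D = 0.208.

0.208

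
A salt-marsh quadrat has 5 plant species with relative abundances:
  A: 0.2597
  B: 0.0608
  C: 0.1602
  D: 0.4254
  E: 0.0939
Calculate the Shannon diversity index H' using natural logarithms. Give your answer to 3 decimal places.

1.399

Each pᵢ ln pᵢ term (working shown to 5 dp, full precision carried): 0.2597×(-1.34823)=-0.35013, 0.0608×(-2.80017)=-0.17025, 0.1602×(-1.83133)=-0.29338, 0.4254×(-0.85473)=-0.36360, 0.0939×(-2.36552)=-0.22212.
Sum = -1.39949, so H' = 1.399.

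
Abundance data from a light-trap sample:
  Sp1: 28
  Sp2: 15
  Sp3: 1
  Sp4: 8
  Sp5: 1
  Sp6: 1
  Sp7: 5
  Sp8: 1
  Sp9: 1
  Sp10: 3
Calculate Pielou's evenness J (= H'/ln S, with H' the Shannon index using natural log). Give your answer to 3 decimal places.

Total N = 28+15+1+8+1+1+5+1+1+3 = 64, so the proportions are 0.4375, 0.23438, 0.01562, 0.125, 0.01562, 0.01562, 0.07812, 0.01562, 0.01562, 0.04688 (working shown to 5 dp, full precision carried).
H' = −Σ pᵢ ln pᵢ = −((-0.36167) + (-0.34004) + (-0.06498) + (-0.25993) + (-0.06498) + (-0.06498) + (-0.19918) + (-0.06498) + (-0.06498) + (-0.14345)) = 1.62918.
With S = 10 species, ln S = 2.30259, so J = 1.62918/2.30259 = 0.70754, i.e. 0.708 to 3 decimal places.

0.708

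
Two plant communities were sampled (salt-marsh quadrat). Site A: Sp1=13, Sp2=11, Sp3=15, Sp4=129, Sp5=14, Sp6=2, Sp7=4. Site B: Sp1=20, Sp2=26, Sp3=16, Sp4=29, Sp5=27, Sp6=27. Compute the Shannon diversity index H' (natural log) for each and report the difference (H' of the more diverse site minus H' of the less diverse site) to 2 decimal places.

0.64

Site A: N=188, proportions 0.0691, 0.0585, 0.0798, 0.6862, 0.0745, 0.0106, 0.0213, giving H' = 1.1347 (working shown to 4 dp, full precision carried).
Site B: N=145, proportions 0.1379, 0.1793, 0.1103, 0.2, 0.1862, 0.1862, giving H' = 1.7725.
Difference = |1.1347 − 1.7725| = 0.6378, i.e. 0.64 to 2 decimal places.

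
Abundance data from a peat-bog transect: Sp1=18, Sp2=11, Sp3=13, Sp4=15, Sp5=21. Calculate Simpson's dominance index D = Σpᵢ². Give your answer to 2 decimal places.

0.21

Total N = 18+11+13+15+21 = 78, so the proportions are 0.2308, 0.141, 0.1667, 0.1923, 0.2692 (working shown to 4 dp, full precision carried).
D = 0.2308² + 0.141² + 0.1667² + 0.1923² + 0.2692² = 0.0533 + 0.0199 + 0.0278 + 0.0370 + 0.0725 = 0.2104.
To 2 decimal places, D = 0.21.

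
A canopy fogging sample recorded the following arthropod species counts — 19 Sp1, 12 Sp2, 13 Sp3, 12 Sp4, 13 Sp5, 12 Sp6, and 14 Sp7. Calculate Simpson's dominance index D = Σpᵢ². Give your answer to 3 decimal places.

Total N = 19+12+13+12+13+12+14 = 95, so the proportions are 0.2, 0.12632, 0.13684, 0.12632, 0.13684, 0.12632, 0.14737 (working shown to 5 dp, full precision carried).
D = 0.2² + 0.12632² + 0.13684² + 0.12632² + 0.13684² + 0.12632² + 0.14737² = 0.04000 + 0.01596 + 0.01873 + 0.01596 + 0.01873 + 0.01596 + 0.02172 = 0.14704.
To 3 decimal places, D = 0.147.

0.147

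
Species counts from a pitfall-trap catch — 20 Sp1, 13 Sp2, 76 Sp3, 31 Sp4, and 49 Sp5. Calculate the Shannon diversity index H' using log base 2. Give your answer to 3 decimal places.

2.070

Total N = 20+13+76+31+49 = 189, so the proportions are 0.10582, 0.06878, 0.40212, 0.16402, 0.25926 (working shown to 5 dp, full precision carried).
Each pᵢ log₂ pᵢ term: 0.10582×(-3.24031)=-0.34289, 0.06878×(-3.86180)=-0.26563, 0.40212×(-1.31431)=-0.52851, 0.16402×(-2.60805)=-0.42777, 0.25926×(-1.94753)=-0.50492.
Sum = -2.06972, so H' = 2.070.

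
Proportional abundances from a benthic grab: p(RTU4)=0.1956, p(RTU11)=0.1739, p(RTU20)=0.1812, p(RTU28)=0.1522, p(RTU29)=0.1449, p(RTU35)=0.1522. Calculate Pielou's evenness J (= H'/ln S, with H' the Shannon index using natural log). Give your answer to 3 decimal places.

0.997

H' = −Σ pᵢ ln pᵢ = −((-0.31916) + (-0.30420) + (-0.30952) + (-0.28653) + (-0.27990) + (-0.28653)) = 1.78583 (working shown to 5 dp, full precision carried).
With S = 6 species, ln S = 1.79176, so J = 1.78583/1.79176 = 0.99669, i.e. 0.997 to 3 decimal places.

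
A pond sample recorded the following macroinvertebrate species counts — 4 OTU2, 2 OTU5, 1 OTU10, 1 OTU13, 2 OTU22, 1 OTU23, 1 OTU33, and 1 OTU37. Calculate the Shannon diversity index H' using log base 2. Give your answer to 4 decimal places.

2.7774

Total N = 4+2+1+1+2+1+1+1 = 13, so the proportions are 0.307692, 0.153846, 0.076923, 0.076923, 0.153846, 0.076923, 0.076923, 0.076923 (working shown to 6 dp, full precision carried).
Each pᵢ log₂ pᵢ term: 0.307692×(-1.700440)=-0.523212, 0.153846×(-2.700440)=-0.415452, 0.076923×(-3.700440)=-0.284649, 0.076923×(-3.700440)=-0.284649, 0.153846×(-2.700440)=-0.415452, 0.076923×(-3.700440)=-0.284649, 0.076923×(-3.700440)=-0.284649, 0.076923×(-3.700440)=-0.284649.
Sum = -2.777363, so H' = 2.7774.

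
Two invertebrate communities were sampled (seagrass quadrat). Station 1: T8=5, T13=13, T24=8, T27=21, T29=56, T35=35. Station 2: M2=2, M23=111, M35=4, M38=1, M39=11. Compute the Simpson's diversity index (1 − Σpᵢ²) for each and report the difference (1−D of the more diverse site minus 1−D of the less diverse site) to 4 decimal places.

0.4832

Station 1: N=138, proportions 0.036232, 0.094203, 0.057971, 0.152174, 0.405797, 0.253623, giving 1−D = 0.734300 (working shown to 6 dp, full precision carried).
Station 2: N=129, proportions 0.015504, 0.860465, 0.031008, 0.007752, 0.085271, giving 1−D = 0.251067.
Difference = |0.734300 − 0.251067| = 0.483233, i.e. 0.4832 to 4 decimal places.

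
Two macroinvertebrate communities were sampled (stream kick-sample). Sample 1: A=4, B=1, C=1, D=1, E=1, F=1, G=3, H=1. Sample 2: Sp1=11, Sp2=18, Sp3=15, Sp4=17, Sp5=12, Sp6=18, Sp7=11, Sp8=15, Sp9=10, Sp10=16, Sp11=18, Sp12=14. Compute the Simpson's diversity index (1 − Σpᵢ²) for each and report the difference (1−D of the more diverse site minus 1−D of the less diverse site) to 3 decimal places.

0.097

Sample 1: N=13, proportions 0.30769, 0.07692, 0.07692, 0.07692, 0.07692, 0.07692, 0.23077, 0.07692, giving 1−D = 0.81657 (working shown to 5 dp, full precision carried).
Sample 2: N=175, proportions 0.06286, 0.10286, 0.08571, 0.09714, 0.06857, 0.10286, 0.06286, 0.08571, 0.05714, 0.09143, 0.10286, 0.08, giving 1−D = 0.91350.
Difference = |0.81657 − 0.91350| = 0.09693, i.e. 0.097 to 3 decimal places.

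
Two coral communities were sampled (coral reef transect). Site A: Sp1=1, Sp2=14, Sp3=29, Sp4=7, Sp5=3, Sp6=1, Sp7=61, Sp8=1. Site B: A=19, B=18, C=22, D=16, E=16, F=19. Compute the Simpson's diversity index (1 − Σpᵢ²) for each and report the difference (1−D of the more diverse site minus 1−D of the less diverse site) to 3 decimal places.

0.183

Site A: N=117, proportions 0.00855, 0.11966, 0.24786, 0.05983, 0.02564, 0.00855, 0.52137, 0.00855, giving 1−D = 0.64797 (working shown to 5 dp, full precision carried).
Site B: N=110, proportions 0.17273, 0.16364, 0.2, 0.14545, 0.14545, 0.17273, giving 1−D = 0.83124.
Difference = |0.64797 − 0.83124| = 0.18327, i.e. 0.183 to 3 decimal places.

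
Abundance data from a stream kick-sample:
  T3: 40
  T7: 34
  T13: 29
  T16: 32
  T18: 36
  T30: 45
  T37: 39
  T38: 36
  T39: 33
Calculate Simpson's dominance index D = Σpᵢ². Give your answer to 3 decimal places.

Total N = 40+34+29+32+36+45+39+36+33 = 324, so the proportions are 0.12346, 0.10494, 0.08951, 0.09877, 0.11111, 0.13889, 0.12037, 0.11111, 0.10185 (working shown to 5 dp, full precision carried).
D = 0.12346² + 0.10494² + 0.08951² + 0.09877² + 0.11111² + 0.13889² + 0.12037² + 0.11111² + 0.10185² = 0.01524 + 0.01101 + 0.00801 + 0.00975 + 0.01235 + 0.01929 + 0.01449 + 0.01235 + 0.01037 = 0.11286.
To 3 decimal places, D = 0.113.

0.113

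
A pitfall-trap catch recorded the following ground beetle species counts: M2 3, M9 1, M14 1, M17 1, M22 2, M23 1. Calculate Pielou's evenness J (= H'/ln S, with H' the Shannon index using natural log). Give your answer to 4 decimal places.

0.9359

Total N = 3+1+1+1+2+1 = 9, so the proportions are 0.333333, 0.111111, 0.111111, 0.111111, 0.222222, 0.111111 (working shown to 6 dp, full precision carried).
H' = −Σ pᵢ ln pᵢ = −((-0.366204) + (-0.244136) + (-0.244136) + (-0.244136) + (-0.334239) + (-0.244136)) = 1.676988.
With S = 6 species, ln S = 1.791759, so J = 1.676988/1.791759 = 0.935945, i.e. 0.9359 to 4 decimal places.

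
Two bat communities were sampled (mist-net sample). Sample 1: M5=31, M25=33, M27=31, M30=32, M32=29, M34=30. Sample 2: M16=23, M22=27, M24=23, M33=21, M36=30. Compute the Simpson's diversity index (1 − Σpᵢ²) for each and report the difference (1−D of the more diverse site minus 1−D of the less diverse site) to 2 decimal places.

Sample 1: N=186, proportions 0.166667, 0.177419, 0.166667, 0.172043, 0.155914, 0.16129, giving 1−D = 0.833044 (working shown to 6 dp, full precision carried).
Sample 2: N=124, proportions 0.185484, 0.217742, 0.185484, 0.169355, 0.241935, giving 1−D = 0.796566.
Difference = |0.833044 − 0.796566| = 0.036478, i.e. 0.04 to 2 decimal places.

0.04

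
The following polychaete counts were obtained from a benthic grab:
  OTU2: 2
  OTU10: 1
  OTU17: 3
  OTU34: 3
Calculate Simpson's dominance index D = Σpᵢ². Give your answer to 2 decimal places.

Total N = 2+1+3+3 = 9, so the proportions are 0.2222, 0.1111, 0.3333, 0.3333 (working shown to 4 dp, full precision carried).
D = 0.2222² + 0.1111² + 0.3333² + 0.3333² = 0.0494 + 0.0123 + 0.1111 + 0.1111 = 0.2840.
To 2 decimal places, D = 0.28.

0.28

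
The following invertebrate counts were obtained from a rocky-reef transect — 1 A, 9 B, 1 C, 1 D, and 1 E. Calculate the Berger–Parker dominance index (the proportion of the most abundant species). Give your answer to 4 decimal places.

Total N = 1+9+1+1+1 = 13, so the proportions are 0.076923, 0.692308, 0.076923, 0.076923, 0.076923 (working shown to 6 dp, full precision carried).
The largest proportion is 0.692308, i.e. d = 0.6923 to 4 decimal places.

0.6923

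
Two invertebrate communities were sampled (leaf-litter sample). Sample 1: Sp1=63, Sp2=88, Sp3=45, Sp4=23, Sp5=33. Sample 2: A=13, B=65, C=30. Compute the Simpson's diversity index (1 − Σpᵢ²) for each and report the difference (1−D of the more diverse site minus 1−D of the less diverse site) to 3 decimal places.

Sample 1: N=252, proportions 0.25, 0.34920635, 0.17857143, 0.09126984, 0.13095238, giving 1−D = 0.75818846 (working shown to 8 dp, full precision carried).
Sample 2: N=108, proportions 0.12037037, 0.60185185, 0.27777778, giving 1−D = 0.54612483.
Difference = |0.75818846 − 0.54612483| = 0.21206363, i.e. 0.212 to 3 decimal places.

0.212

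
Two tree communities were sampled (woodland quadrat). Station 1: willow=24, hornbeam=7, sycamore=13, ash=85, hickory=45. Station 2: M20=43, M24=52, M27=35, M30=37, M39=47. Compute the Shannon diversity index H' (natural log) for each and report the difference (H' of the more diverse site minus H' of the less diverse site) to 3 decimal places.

0.303

Station 1: N=174, proportions 0.13793, 0.04023, 0.07471, 0.48851, 0.25862, giving H' = 1.29604 (working shown to 5 dp, full precision carried).
Station 2: N=214, proportions 0.20093, 0.24299, 0.16355, 0.1729, 0.21963, giving H' = 1.59871.
Difference = |1.29604 − 1.59871| = 0.30267, i.e. 0.303 to 3 decimal places.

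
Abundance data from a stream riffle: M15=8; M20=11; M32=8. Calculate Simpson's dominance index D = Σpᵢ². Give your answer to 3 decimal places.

Total N = 8+11+8 = 27, so the proportions are 0.2963, 0.40741, 0.2963 (working shown to 5 dp, full precision carried).
D = 0.2963² + 0.40741² + 0.2963² = 0.08779 + 0.16598 + 0.08779 = 0.34156.
To 3 decimal places, D = 0.342.

0.342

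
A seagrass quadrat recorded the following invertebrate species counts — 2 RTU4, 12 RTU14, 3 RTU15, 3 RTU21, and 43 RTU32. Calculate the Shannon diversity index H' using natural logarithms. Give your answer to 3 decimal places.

0.976

Total N = 2+12+3+3+43 = 63, so the proportions are 0.03175, 0.19048, 0.04762, 0.04762, 0.68254 (working shown to 5 dp, full precision carried).
Each pᵢ ln pᵢ term: 0.03175×(-3.44999)=-0.10952, 0.19048×(-1.65823)=-0.31585, 0.04762×(-3.04452)=-0.14498, 0.04762×(-3.04452)=-0.14498, 0.68254×(-0.38193)=-0.26069.
Sum = -0.97602, so H' = 0.976.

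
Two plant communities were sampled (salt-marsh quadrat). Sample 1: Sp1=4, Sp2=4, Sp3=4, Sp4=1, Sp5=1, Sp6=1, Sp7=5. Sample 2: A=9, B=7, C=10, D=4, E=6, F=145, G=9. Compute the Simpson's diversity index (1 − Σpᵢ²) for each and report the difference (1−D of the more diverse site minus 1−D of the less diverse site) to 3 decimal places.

0.402

Sample 1: N=20, proportions 0.2, 0.2, 0.2, 0.05, 0.05, 0.05, 0.25, giving 1−D = 0.81000 (working shown to 5 dp, full precision carried).
Sample 2: N=190, proportions 0.04737, 0.03684, 0.05263, 0.02105, 0.03158, 0.76316, 0.04737, giving 1−D = 0.40753.
Difference = |0.81000 − 0.40753| = 0.40247, i.e. 0.402 to 3 decimal places.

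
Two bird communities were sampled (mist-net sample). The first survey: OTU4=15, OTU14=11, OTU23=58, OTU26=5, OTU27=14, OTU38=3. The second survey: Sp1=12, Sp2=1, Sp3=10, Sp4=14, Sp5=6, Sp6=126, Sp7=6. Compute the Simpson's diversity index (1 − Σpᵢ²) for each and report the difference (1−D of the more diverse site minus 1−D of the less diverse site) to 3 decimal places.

The first survey: N=106, proportions 0.14151, 0.10377, 0.54717, 0.04717, 0.13208, 0.0283, giving 1−D = 0.64934 (working shown to 5 dp, full precision carried).
The second survey: N=175, proportions 0.06857, 0.00571, 0.05714, 0.08, 0.03429, 0.72, 0.03429, giving 1−D = 0.46485.
Difference = |0.64934 − 0.46485| = 0.18449, i.e. 0.184 to 3 decimal places.

0.184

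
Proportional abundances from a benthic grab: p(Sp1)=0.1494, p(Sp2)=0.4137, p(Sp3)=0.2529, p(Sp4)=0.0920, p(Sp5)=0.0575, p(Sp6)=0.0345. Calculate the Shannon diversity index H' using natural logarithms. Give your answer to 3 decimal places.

1.497

Each pᵢ ln pᵢ term (working shown to 5 dp, full precision carried): 0.1494×(-1.90113)=-0.28403, 0.4137×(-0.88261)=-0.36514, 0.2529×(-1.37476)=-0.34768, 0.092×(-2.38597)=-0.21951, 0.0575×(-2.85597)=-0.16422, 0.0345×(-3.36680)=-0.11615.
Sum = -1.49672, so H' = 1.497.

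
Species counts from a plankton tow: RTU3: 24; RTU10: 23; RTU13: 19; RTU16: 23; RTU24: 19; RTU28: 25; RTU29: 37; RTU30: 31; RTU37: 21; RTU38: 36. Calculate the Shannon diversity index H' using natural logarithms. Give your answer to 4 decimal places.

Total N = 24+23+19+23+19+25+37+31+21+36 = 258, so the proportions are 0.093023, 0.089147, 0.073643, 0.089147, 0.073643, 0.096899, 0.143411, 0.120155, 0.081395, 0.139535 (working shown to 6 dp, full precision carried).
Each pᵢ ln pᵢ term: 0.093023×(-2.374906)=-0.220921, 0.089147×(-2.417465)=-0.215510, 0.073643×(-2.608521)=-0.192100, 0.089147×(-2.417465)=-0.215510, 0.073643×(-2.608521)=-0.192100, 0.096899×(-2.334084)=-0.226171, 0.143411×(-1.942042)=-0.278510, 0.120155×(-2.118972)=-0.254605, 0.081395×(-2.508437)=-0.204175, 0.139535×(-1.969441)=-0.274806.
Sum = -2.274410, so H' = 2.2744.

2.2744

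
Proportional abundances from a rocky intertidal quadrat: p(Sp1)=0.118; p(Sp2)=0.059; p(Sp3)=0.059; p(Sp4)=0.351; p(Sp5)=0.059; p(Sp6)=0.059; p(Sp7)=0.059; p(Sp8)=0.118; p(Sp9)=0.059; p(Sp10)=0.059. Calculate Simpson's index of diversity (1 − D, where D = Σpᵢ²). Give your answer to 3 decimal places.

D = 0.118² + 0.059² + 0.059² + 0.351² + 0.059² + 0.059² + 0.059² + 0.118² + 0.059² + 0.059² = 0.01392 + 0.00348 + 0.00348 + 0.12320 + 0.00348 + 0.00348 + 0.00348 + 0.01392 + 0.00348 + 0.00348 = 0.17542 (working shown to 5 dp, full precision carried).
So 1 − D = 0.82458, i.e. 0.825 to 3 decimal places.

0.825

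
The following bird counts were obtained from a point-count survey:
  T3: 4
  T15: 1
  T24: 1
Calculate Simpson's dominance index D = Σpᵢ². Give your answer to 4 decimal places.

Total N = 4+1+1 = 6, so the proportions are 0.666667, 0.166667, 0.166667 (working shown to 6 dp, full precision carried).
D = 0.666667² + 0.166667² + 0.166667² = 0.444444 + 0.027778 + 0.027778 = 0.500000.
To 4 decimal places, D = 0.5000.

0.5000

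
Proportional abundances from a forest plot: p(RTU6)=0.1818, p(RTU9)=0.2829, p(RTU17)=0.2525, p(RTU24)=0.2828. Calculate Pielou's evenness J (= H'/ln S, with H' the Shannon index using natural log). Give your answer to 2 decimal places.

H' = −Σ pᵢ ln pᵢ = −((-0.3099) + (-0.3572) + (-0.3475) + (-0.3572)) = 1.3719 (working shown to 4 dp, full precision carried).
With S = 4 species, ln S = 1.3863, so J = 1.3719/1.3863 = 0.9896, i.e. 0.99 to 2 decimal places.

0.99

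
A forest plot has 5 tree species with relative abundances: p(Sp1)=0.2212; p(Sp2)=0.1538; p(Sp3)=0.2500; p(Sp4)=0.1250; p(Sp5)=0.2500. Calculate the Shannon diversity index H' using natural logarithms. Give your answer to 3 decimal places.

1.575

Each pᵢ ln pᵢ term (working shown to 5 dp, full precision carried): 0.2212×(-1.50869)=-0.33372, 0.1538×(-1.87210)=-0.28793, 0.25×(-1.38629)=-0.34657, 0.125×(-2.07944)=-0.25993, 0.25×(-1.38629)=-0.34657.
Sum = -1.57473, so H' = 1.575.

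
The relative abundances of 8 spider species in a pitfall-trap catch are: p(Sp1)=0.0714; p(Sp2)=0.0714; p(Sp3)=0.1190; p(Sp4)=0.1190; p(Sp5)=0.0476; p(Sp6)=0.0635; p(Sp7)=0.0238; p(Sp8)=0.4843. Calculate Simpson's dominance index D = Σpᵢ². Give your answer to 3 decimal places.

D = 0.0714² + 0.0714² + 0.119² + 0.119² + 0.0476² + 0.0635² + 0.0238² + 0.4843² = 0.00510 + 0.00510 + 0.01416 + 0.01416 + 0.00227 + 0.00403 + 0.00057 + 0.23455 = 0.27993 (working shown to 5 dp, full precision carried).
To 3 decimal places, D = 0.280.

0.280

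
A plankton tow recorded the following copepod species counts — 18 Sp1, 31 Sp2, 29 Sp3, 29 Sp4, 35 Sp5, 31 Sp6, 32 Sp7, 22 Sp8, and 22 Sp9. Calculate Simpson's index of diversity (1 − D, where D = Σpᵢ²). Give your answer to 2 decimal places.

Total N = 18+31+29+29+35+31+32+22+22 = 249, so the proportions are 0.0723, 0.1245, 0.1165, 0.1165, 0.1406, 0.1245, 0.1285, 0.0884, 0.0884 (working shown to 4 dp, full precision carried).
D = 0.0723² + 0.1245² + 0.1165² + 0.1165² + 0.1406² + 0.1245² + 0.1285² + 0.0884² + 0.0884² = 0.0052 + 0.0155 + 0.0136 + 0.0136 + 0.0198 + 0.0155 + 0.0165 + 0.0078 + 0.0078 = 0.1152.
So 1 − D = 0.8848, i.e. 0.88 to 2 decimal places.

0.88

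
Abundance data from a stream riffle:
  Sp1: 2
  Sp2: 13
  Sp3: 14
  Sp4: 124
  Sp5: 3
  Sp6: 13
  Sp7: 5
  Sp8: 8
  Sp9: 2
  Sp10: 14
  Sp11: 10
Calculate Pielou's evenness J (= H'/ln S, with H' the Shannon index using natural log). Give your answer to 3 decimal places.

Total N = 2+13+14+124+3+13+5+8+2+14+10 = 208, so the proportions are 0.00962, 0.0625, 0.06731, 0.59615, 0.01442, 0.0625, 0.02404, 0.03846, 0.00962, 0.06731, 0.04808 (working shown to 5 dp, full precision carried).
H' = −Σ pᵢ ln pᵢ = −((-0.04466) + (-0.17329) + (-0.18163) + (-0.30836) + (-0.06114) + (-0.17329) + (-0.08962) + (-0.12531) + (-0.04466) + (-0.18163) + (-0.14591)) = 1.52949.
With S = 11 species, ln S = 2.39790, so J = 1.52949/2.39790 = 0.63785, i.e. 0.638 to 3 decimal places.

0.638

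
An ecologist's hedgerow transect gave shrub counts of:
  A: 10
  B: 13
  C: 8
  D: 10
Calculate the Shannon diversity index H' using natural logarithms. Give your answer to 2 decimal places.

Total N = 10+13+8+10 = 41, so the proportions are 0.2439, 0.3171, 0.1951, 0.2439 (working shown to 4 dp, full precision carried).
Each pᵢ ln pᵢ term: 0.2439×(-1.4110)=-0.3441, 0.3171×(-1.1486)=-0.3642, 0.1951×(-1.6341)=-0.3189, 0.2439×(-1.4110)=-0.3441.
Sum = -1.3713, so H' = 1.37.

1.37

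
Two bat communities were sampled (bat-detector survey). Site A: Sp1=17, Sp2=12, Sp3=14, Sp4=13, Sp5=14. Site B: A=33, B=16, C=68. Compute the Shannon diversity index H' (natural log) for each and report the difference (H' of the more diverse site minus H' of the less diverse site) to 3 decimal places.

Site A: N=70, proportions 0.2428571, 0.1714286, 0.2, 0.1857143, 0.2, giving H' = 1.6024745 (working shown to 7 dp, full precision carried).
Site B: N=117, proportions 0.2820513, 0.1367521, 0.5811966, giving H' = 0.9444586.
Difference = |1.6024745 − 0.9444586| = 0.6580159, i.e. 0.658 to 3 decimal places.

0.658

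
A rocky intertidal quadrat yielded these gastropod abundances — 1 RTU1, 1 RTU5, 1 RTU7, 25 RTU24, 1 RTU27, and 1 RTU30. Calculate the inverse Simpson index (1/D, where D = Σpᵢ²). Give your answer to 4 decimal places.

1.4286

Total N = 1+1+1+25+1+1 = 30, so the proportions are 0.0333333, 0.0333333, 0.0333333, 0.8333333, 0.0333333, 0.0333333 (working shown to 7 dp, full precision carried).
D = 0.0333333² + 0.0333333² + 0.0333333² + 0.8333333² + 0.0333333² + 0.0333333² = 0.0011111 + 0.0011111 + 0.0011111 + 0.6944444 + 0.0011111 + 0.0011111 = 0.7000000.
So 1/D = 1.428571, i.e. 1.4286 to 4 decimal places.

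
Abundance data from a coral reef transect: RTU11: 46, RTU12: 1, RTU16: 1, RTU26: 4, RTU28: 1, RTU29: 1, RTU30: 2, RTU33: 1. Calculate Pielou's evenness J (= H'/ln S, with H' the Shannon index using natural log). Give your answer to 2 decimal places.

Total N = 46+1+1+4+1+1+2+1 = 57, so the proportions are 0.807, 0.0175, 0.0175, 0.0702, 0.0175, 0.0175, 0.0351, 0.0175 (working shown to 4 dp, full precision carried).
H' = −Σ pᵢ ln pᵢ = −((-0.1730) + (-0.0709) + (-0.0709) + (-0.1864) + (-0.0709) + (-0.0709) + (-0.1175) + (-0.0709)) = 0.8317.
With S = 8 species, ln S = 2.0794, so J = 0.8317/2.0794 = 0.3999, i.e. 0.40 to 2 decimal places.

0.40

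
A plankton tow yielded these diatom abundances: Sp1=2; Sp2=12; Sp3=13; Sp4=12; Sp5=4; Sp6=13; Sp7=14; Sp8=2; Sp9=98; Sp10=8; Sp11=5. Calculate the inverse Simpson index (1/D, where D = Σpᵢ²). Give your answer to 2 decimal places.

3.18

Total N = 2+12+13+12+4+13+14+2+98+8+5 = 183, so the proportions are 0.010929, 0.065574, 0.071038, 0.065574, 0.021858, 0.071038, 0.076503, 0.010929, 0.535519, 0.043716, 0.027322 (working shown to 6 dp, full precision carried).
D = 0.010929² + 0.065574² + 0.071038² + 0.065574² + 0.021858² + 0.071038² + 0.076503² + 0.010929² + 0.535519² + 0.043716² + 0.027322² = 0.000119 + 0.004300 + 0.005046 + 0.004300 + 0.000478 + 0.005046 + 0.005853 + 0.000119 + 0.286781 + 0.001911 + 0.000747 = 0.314700.
So 1/D = 3.1776, i.e. 3.18 to 2 decimal places.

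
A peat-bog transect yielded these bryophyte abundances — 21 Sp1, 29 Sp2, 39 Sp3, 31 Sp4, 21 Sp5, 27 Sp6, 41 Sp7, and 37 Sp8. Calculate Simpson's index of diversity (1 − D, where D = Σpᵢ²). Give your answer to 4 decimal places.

0.8681

Total N = 21+29+39+31+21+27+41+37 = 246, so the proportions are 0.085366, 0.117886, 0.158537, 0.126016, 0.085366, 0.109756, 0.166667, 0.150407 (working shown to 6 dp, full precision carried).
D = 0.085366² + 0.117886² + 0.158537² + 0.126016² + 0.085366² + 0.109756² + 0.166667² + 0.150407² = 0.007287 + 0.013897 + 0.025134 + 0.015880 + 0.007287 + 0.012046 + 0.027778 + 0.022622 = 0.131932.
So 1 − D = 0.868068, i.e. 0.8681 to 4 decimal places.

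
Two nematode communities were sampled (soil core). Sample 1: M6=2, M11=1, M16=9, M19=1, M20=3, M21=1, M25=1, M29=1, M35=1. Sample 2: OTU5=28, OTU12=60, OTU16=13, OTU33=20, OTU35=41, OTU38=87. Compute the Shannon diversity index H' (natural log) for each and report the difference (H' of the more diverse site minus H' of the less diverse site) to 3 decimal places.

0.163

Sample 1: N=20, proportions 0.1, 0.05, 0.45, 0.05, 0.15, 0.05, 0.05, 0.05, 0.05, giving H' = 1.77287 (working shown to 5 dp, full precision carried).
Sample 2: N=249, proportions 0.11245, 0.24096, 0.05221, 0.08032, 0.16466, 0.3494, giving H' = 1.60977.
Difference = |1.77287 − 1.60977| = 0.16310, i.e. 0.163 to 3 decimal places.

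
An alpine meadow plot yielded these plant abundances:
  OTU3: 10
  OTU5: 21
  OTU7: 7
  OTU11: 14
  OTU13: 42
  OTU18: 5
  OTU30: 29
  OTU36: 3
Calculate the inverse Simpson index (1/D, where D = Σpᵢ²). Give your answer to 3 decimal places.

Total N = 10+21+7+14+42+5+29+3 = 131, so the proportions are 0.0763359, 0.1603053, 0.0534351, 0.1068702, 0.3206107, 0.0381679, 0.221374, 0.0229008 (working shown to 7 dp, full precision carried).
D = 0.0763359² + 0.1603053² + 0.0534351² + 0.1068702² + 0.3206107² + 0.0381679² + 0.221374² + 0.0229008² = 0.0058272 + 0.0256978 + 0.0028553 + 0.0114212 + 0.1027912 + 0.0014568 + 0.0490065 + 0.0005244 = 0.1995804.
So 1/D = 5.01051, i.e. 5.011 to 3 decimal places.

5.011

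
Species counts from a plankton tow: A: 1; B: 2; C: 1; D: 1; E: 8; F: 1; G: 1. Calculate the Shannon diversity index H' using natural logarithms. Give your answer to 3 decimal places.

Total N = 1+2+1+1+8+1+1 = 15, so the proportions are 0.06667, 0.13333, 0.06667, 0.06667, 0.53333, 0.06667, 0.06667 (working shown to 5 dp, full precision carried).
Each pᵢ ln pᵢ term: 0.06667×(-2.70805)=-0.18054, 0.13333×(-2.01490)=-0.26865, 0.06667×(-2.70805)=-0.18054, 0.06667×(-2.70805)=-0.18054, 0.53333×(-0.62861)=-0.33526, 0.06667×(-2.70805)=-0.18054, 0.06667×(-2.70805)=-0.18054.
Sum = -1.50660, so H' = 1.507.

1.507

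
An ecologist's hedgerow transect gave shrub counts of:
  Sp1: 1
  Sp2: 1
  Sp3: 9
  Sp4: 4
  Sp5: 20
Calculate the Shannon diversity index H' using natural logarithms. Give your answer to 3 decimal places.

1.120

Total N = 1+1+9+4+20 = 35, so the proportions are 0.02857, 0.02857, 0.25714, 0.11429, 0.57143 (working shown to 5 dp, full precision carried).
Each pᵢ ln pᵢ term: 0.02857×(-3.55535)=-0.10158, 0.02857×(-3.55535)=-0.10158, 0.25714×(-1.35812)=-0.34923, 0.11429×(-2.16905)=-0.24789, 0.57143×(-0.55962)=-0.31978.
Sum = -1.12007, so H' = 1.120.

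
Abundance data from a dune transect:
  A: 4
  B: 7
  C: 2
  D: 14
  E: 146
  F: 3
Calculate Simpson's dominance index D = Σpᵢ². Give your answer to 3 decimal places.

0.697

Total N = 4+7+2+14+146+3 = 176, so the proportions are 0.02273, 0.03977, 0.01136, 0.07955, 0.82955, 0.01705 (working shown to 5 dp, full precision carried).
D = 0.02273² + 0.03977² + 0.01136² + 0.07955² + 0.82955² + 0.01705² = 0.00052 + 0.00158 + 0.00013 + 0.00633 + 0.68815 + 0.00029 = 0.69699.
To 3 decimal places, D = 0.697.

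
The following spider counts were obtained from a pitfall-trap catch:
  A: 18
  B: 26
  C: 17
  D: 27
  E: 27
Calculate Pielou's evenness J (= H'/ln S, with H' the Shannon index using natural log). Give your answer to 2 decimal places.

0.99

Total N = 18+26+17+27+27 = 115, so the proportions are 0.1565, 0.2261, 0.1478, 0.2348, 0.2348 (working shown to 4 dp, full precision carried).
H' = −Σ pᵢ ln pᵢ = −((-0.2903) + (-0.3362) + (-0.2826) + (-0.3402) + (-0.3402)) = 1.5895.
With S = 5 species, ln S = 1.6094, so J = 1.5895/1.6094 = 0.9876, i.e. 0.99 to 2 decimal places.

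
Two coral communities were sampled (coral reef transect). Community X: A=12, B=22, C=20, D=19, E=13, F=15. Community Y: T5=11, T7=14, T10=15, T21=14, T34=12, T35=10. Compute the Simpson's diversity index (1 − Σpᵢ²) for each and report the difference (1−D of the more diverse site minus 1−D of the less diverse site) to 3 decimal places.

0.005

Community X: N=101, proportions 0.118812, 0.217822, 0.19802, 0.188119, 0.128713, 0.148515, giving 1−D = 0.825213 (working shown to 6 dp, full precision carried).
Community Y: N=76, proportions 0.144737, 0.184211, 0.197368, 0.184211, 0.157895, 0.131579, giving 1−D = 0.829986.
Difference = |0.825213 − 0.829986| = 0.004773, i.e. 0.005 to 3 decimal places.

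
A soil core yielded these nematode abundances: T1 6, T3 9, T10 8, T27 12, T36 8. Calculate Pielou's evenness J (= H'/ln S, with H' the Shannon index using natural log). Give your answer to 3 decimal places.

Total N = 6+9+8+12+8 = 43, so the proportions are 0.13953, 0.2093, 0.18605, 0.27907, 0.18605 (working shown to 5 dp, full precision carried).
H' = −Σ pᵢ ln pᵢ = −((-0.27481) + (-0.32734) + (-0.31289) + (-0.35617) + (-0.31289)) = 1.58409.
With S = 5 species, ln S = 1.60944, so J = 1.58409/1.60944 = 0.98425, i.e. 0.984 to 3 decimal places.

0.984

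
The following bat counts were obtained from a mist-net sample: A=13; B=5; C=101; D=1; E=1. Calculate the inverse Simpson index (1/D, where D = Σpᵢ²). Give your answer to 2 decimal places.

Total N = 13+5+101+1+1 = 121, so the proportions are 0.10744, 0.04132, 0.83471, 0.00826, 0.00826 (working shown to 5 dp, full precision carried).
D = 0.10744² + 0.04132² + 0.83471² + 0.00826² + 0.00826² = 0.01154 + 0.00171 + 0.69674 + 0.00007 + 0.00007 = 0.71013.
So 1/D = 1.4082, i.e. 1.41 to 2 decimal places.

1.41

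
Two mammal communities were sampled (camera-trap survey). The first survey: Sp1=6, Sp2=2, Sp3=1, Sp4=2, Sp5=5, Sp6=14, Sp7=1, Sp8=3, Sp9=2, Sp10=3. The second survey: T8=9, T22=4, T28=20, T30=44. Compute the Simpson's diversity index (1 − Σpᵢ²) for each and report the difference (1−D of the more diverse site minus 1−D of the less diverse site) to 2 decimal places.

The first survey: N=39, proportions 0.15385, 0.05128, 0.02564, 0.05128, 0.12821, 0.35897, 0.02564, 0.07692, 0.05128, 0.07692, giving 1−D = 0.80999 (working shown to 5 dp, full precision carried).
The second survey: N=77, proportions 0.11688, 0.05195, 0.25974, 0.57143, giving 1−D = 0.58964.
Difference = |0.80999 − 0.58964| = 0.22035, i.e. 0.22 to 2 decimal places.

0.22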